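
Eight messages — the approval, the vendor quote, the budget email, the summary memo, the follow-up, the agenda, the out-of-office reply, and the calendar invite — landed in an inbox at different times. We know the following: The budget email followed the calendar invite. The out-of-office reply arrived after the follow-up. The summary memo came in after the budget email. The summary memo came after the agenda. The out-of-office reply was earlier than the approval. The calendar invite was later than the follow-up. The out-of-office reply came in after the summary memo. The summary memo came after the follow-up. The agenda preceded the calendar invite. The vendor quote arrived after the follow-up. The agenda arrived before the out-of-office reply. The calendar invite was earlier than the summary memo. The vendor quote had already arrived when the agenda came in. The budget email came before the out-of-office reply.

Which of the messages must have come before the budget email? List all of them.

the agenda, the calendar invite, the follow-up, the vendor quote

Directly stated before the budget email: the calendar invite.
The agenda reaches the budget email via the agenda → the calendar invite → the budget email.
The follow-up reaches the budget email via the follow-up → the calendar invite → the budget email.
The vendor quote reaches the budget email via the vendor quote → the agenda → the calendar invite → the budget email.
No chain forces the out-of-office reply (or any of the others) ahead of the budget email.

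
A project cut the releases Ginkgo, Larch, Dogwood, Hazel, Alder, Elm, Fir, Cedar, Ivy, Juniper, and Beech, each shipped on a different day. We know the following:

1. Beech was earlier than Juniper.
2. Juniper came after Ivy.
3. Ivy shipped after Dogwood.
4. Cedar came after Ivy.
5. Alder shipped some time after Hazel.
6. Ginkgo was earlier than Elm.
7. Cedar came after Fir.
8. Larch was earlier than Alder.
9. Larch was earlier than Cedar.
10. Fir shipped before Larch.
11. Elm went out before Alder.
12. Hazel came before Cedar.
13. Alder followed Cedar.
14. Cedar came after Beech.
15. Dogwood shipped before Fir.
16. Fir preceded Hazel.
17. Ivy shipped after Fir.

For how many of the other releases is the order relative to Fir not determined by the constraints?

Forced before Fir: Dogwood; forced after Fir: Alder, Cedar, Hazel, Ivy, Juniper, and Larch.
That leaves Beech, Elm, and Ginkgo with no forced order relative to Fir — 3.

3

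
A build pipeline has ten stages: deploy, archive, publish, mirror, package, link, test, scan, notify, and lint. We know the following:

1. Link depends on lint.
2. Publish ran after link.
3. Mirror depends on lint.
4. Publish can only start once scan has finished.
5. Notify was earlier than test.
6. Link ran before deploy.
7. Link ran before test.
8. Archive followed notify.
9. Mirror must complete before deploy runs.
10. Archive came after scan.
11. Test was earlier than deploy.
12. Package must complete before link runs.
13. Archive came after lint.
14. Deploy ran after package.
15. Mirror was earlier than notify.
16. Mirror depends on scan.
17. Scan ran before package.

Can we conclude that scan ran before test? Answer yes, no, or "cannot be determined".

Chain the constraints: scan → mirror → notify → test. Each link is directly stated, so scan comes before test.

yes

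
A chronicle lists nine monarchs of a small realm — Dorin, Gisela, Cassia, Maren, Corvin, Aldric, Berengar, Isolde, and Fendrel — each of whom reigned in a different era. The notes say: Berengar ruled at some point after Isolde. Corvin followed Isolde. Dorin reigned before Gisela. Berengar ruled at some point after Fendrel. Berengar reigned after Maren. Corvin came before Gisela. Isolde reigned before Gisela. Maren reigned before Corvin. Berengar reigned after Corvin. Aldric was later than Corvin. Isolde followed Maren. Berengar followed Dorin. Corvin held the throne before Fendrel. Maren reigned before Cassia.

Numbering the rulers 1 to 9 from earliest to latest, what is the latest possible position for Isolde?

4

Isolde must come before Aldric, Berengar, Corvin, Fendrel, and Gisela — 5 rulers forced after them.
Everything else can be placed before Isolde in some valid order, so Isolde can sit as late as position 9 − 5 = 4.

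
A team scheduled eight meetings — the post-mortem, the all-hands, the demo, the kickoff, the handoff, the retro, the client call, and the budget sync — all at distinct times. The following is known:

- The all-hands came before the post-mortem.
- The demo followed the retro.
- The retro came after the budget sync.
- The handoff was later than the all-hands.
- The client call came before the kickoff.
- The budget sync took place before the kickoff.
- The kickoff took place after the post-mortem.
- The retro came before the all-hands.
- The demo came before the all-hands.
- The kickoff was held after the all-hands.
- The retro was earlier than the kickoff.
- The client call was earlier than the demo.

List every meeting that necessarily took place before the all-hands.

Directly stated before the all-hands: the demo and the retro.
The budget sync reaches the all-hands via the budget sync → the retro → the all-hands.
The client call reaches the all-hands via the client call → the demo → the all-hands.

the budget sync, the client call, the demo, the retro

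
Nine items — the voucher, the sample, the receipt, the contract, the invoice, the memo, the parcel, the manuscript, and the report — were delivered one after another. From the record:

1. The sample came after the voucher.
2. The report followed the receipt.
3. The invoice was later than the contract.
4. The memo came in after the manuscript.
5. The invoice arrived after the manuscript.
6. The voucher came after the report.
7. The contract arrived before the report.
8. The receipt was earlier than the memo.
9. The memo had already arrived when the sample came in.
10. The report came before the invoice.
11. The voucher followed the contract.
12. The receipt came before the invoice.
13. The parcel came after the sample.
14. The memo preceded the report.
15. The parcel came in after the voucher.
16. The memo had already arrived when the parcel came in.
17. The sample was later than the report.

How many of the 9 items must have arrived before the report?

Directly stated before the report: the contract, the memo, and the receipt.
The manuscript reaches the report via the manuscript → the memo → the report.
That's the contract, the manuscript, the memo, and the receipt — 4 in all.

4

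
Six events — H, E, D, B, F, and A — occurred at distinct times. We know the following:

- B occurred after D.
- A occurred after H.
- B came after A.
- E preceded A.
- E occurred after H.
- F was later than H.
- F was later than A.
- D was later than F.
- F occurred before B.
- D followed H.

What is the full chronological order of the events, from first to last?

H, E, A, F, D, B

The constraints fix every adjacent pair, so only one ordering works:
H → E → A → F → D → B.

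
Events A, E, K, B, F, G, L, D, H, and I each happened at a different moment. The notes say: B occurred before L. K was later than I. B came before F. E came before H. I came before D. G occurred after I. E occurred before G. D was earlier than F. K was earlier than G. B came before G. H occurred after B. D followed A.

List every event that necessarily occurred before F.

Directly stated before F: B and D.
A reaches F via A → D → F.
I reaches F via I → D → F.
No chain forces H (or any of the others) ahead of F.

A, B, D, I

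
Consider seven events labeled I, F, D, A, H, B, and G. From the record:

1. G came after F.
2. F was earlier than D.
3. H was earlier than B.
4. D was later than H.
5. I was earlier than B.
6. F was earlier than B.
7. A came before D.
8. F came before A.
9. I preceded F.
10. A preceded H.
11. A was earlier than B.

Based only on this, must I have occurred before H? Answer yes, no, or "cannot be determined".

Chain the constraints: I → F → A → H. Each link is directly stated, so I comes before H.

yes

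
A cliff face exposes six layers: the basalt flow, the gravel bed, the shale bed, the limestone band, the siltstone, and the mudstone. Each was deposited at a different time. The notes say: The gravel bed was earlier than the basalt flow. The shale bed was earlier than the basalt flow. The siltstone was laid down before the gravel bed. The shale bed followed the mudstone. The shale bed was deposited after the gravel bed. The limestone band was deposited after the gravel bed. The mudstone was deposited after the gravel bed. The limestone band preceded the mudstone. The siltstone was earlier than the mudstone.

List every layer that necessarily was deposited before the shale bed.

the gravel bed, the limestone band, the mudstone, the siltstone

Directly stated before the shale bed: the gravel bed and the mudstone.
The limestone band reaches the shale bed via the limestone band → the mudstone → the shale bed.
The siltstone reaches the shale bed via the siltstone → the gravel bed → the shale bed.
No chain forces the basalt flow ahead of the shale bed.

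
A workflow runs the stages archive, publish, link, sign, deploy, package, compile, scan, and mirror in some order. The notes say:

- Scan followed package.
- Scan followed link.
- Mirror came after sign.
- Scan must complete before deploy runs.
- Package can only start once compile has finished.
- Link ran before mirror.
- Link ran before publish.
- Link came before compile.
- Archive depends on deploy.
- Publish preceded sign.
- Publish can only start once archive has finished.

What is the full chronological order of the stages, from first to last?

link, compile, package, scan, deploy, archive, publish, sign, mirror

The constraints fix every adjacent pair, so only one ordering works:
link → compile → package → scan → deploy → archive → publish → sign → mirror.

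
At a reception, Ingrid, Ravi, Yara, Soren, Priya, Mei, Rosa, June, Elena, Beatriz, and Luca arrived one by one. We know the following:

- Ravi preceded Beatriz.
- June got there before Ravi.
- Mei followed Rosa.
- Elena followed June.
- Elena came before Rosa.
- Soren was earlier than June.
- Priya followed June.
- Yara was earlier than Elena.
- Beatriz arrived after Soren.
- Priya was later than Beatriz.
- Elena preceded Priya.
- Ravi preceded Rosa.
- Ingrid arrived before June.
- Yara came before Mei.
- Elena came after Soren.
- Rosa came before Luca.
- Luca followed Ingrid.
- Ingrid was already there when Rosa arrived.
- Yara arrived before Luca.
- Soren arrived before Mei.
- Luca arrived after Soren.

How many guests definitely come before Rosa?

Directly stated before Rosa: Elena, Ingrid, and Ravi.
June reaches Rosa via June → Ravi → Rosa.
Soren reaches Rosa via Soren → Elena → Rosa.
Yara reaches Rosa via Yara → Elena → Rosa.
No chain forces Mei (or any of the others) ahead of Rosa.
That's Elena, Ingrid, June, Ravi, Soren, and Yara — 6 in all.

6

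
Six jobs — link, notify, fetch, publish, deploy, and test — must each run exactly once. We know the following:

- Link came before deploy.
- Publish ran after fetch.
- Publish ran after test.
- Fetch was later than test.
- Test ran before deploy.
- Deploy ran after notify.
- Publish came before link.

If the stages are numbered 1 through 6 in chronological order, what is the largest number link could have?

Link must come before deploy — 1 stage forced after it.
Everything else can be placed before link in some valid order, so link can sit as late as position 6 − 1 = 5.

5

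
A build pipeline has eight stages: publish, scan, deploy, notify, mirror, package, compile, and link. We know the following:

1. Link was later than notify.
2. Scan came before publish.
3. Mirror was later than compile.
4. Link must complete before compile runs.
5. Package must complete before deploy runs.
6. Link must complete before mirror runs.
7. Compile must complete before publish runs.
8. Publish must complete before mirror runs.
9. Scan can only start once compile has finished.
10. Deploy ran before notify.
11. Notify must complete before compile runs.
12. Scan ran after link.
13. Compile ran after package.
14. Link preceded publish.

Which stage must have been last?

mirror

Every other stage has a chain of constraints placing it before mirror, so mirror is last.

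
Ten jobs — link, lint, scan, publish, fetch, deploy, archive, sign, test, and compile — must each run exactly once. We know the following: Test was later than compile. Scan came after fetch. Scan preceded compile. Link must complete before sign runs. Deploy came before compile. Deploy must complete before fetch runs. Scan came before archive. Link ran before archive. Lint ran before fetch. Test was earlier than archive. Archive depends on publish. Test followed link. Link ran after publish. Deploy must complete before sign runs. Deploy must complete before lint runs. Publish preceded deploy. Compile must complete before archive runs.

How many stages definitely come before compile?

5

Directly stated before compile: deploy and scan.
Fetch reaches compile via fetch → scan → compile.
Lint reaches compile via lint → fetch → scan → compile.
Publish reaches compile via publish → deploy → compile.
No chain forces link (or any of the others) ahead of compile.
That's deploy, fetch, lint, publish, and scan — 5 in all.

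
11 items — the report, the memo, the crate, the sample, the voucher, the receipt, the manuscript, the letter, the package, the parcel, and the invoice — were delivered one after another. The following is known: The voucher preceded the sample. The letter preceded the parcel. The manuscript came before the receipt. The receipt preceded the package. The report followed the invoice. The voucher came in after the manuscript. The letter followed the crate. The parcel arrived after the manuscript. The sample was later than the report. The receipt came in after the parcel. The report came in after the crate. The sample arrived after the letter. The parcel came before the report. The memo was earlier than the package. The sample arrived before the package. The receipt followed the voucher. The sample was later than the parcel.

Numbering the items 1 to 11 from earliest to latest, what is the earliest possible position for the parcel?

The crate, the letter, and the manuscript must all come before the parcel — 3 forced predecessors.
Nothing else is forced ahead of the parcel, so its earliest slot is position 3 + 1 = 4.

4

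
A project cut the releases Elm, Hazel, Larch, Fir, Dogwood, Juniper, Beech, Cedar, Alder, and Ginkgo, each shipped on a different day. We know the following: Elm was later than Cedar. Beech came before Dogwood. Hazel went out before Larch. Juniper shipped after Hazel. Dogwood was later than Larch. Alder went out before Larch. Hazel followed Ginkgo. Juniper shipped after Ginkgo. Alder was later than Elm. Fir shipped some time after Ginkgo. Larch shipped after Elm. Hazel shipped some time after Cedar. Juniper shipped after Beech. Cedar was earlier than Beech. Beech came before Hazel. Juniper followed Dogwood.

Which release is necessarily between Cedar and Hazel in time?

Beech

Tracing the constraints gives Cedar → Beech → Hazel, so Beech sits after Cedar and before Hazel.
No other release is forced both after Cedar and before Hazel.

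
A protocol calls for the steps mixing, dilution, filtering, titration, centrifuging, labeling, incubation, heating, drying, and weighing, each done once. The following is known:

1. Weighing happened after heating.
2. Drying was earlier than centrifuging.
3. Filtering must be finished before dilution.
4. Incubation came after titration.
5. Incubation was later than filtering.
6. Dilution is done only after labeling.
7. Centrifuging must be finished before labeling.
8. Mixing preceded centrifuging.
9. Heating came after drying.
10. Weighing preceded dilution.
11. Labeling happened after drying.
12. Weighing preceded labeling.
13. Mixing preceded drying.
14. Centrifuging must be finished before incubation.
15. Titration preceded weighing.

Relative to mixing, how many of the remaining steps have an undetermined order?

Forced after mixing: centrifuging, dilution, drying, heating, incubation, labeling, and weighing.
That leaves filtering and titration with no forced order relative to mixing — 2.

2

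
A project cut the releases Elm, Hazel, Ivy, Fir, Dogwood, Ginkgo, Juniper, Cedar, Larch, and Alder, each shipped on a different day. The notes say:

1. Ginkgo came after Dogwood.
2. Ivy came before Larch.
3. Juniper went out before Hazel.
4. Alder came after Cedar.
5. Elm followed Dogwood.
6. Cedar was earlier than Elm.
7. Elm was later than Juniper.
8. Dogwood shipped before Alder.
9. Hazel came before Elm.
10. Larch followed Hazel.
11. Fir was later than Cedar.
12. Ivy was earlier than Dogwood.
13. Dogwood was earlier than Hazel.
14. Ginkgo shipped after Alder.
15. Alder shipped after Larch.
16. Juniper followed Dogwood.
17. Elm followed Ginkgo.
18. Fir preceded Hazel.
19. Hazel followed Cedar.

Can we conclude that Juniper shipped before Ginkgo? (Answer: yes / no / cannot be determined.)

yes

Chain the constraints: Juniper → Hazel → Larch → Alder → Ginkgo. Each link is directly stated, so Juniper comes before Ginkgo.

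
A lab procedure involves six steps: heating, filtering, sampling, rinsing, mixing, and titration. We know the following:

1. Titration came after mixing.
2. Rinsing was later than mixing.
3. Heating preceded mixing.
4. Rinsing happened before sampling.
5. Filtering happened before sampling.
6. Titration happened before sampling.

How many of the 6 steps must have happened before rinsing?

2

Directly stated before rinsing: mixing.
Heating reaches rinsing via heating → mixing → rinsing.
No chain forces filtering (or any of the others) ahead of rinsing.
That's heating and mixing — 2 in all.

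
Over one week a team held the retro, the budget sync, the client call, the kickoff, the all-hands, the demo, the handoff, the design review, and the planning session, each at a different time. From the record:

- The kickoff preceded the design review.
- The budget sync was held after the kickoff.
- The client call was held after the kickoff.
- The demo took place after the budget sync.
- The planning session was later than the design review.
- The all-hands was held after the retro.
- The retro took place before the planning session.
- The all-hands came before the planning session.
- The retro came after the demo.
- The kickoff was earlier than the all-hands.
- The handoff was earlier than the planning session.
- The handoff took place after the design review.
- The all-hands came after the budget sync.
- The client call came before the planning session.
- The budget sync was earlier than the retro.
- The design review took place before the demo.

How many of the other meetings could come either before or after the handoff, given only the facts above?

Forced before the handoff: the design review and the kickoff; forced after the handoff: the planning session.
That leaves the all-hands, the budget sync, the client call, the demo, and the retro with no forced order relative to the handoff — 5.

5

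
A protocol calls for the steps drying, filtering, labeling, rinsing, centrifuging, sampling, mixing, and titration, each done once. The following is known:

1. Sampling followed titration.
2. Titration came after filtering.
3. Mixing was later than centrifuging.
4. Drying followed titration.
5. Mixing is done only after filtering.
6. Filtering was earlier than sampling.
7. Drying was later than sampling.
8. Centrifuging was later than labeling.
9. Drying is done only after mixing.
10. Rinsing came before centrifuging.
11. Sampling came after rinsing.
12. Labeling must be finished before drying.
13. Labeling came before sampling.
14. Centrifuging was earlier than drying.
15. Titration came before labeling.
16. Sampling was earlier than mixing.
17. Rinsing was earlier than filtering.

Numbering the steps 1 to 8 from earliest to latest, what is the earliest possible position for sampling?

Filtering, labeling, rinsing, and titration must all come before sampling — 4 forced predecessors.
Nothing else is forced ahead of sampling, so its earliest slot is position 4 + 1 = 5.

5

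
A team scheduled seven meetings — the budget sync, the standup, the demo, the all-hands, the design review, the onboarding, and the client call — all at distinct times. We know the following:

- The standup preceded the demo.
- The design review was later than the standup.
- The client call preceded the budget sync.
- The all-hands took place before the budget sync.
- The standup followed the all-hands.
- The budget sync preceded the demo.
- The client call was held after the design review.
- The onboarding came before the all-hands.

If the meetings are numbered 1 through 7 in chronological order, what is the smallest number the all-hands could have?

2

The onboarding must come before the all-hands — 1 forced predecessor.
Nothing else is forced ahead of the all-hands, so its earliest slot is position 1 + 1 = 2.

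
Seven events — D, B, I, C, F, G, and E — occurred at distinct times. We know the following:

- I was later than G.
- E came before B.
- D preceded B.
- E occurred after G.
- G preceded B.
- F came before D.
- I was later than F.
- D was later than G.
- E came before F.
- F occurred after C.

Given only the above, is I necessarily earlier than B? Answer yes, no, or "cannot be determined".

cannot be determined

No chain of stated constraints runs from I to B, and none runs from B to I either.
So the relative order of I and B is not fixed by the given facts.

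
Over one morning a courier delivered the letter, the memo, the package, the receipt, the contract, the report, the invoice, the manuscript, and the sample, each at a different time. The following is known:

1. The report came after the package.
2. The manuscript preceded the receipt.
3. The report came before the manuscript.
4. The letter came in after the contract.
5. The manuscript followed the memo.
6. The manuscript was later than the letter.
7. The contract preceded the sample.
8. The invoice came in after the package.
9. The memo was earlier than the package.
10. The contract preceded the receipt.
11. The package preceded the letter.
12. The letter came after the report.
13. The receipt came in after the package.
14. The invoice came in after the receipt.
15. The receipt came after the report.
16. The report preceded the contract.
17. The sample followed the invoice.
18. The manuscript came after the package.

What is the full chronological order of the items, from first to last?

The constraints fix every adjacent pair, so only one ordering works:
the memo → the package → the report → the contract → the letter → the manuscript → the receipt → the invoice → the sample.

the memo, the package, the report, the contract, the letter, the manuscript, the receipt, the invoice, the sample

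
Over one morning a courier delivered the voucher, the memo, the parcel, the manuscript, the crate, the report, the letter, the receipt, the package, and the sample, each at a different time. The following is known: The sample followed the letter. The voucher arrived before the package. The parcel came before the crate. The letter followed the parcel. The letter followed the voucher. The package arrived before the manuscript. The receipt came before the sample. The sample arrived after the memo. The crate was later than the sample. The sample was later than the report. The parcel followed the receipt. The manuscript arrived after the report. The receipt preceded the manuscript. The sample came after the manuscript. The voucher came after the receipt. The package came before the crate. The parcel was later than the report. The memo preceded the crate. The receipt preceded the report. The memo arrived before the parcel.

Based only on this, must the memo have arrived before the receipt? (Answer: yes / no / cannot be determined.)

cannot be determined

No chain of stated constraints runs from the memo to the receipt, and none runs from the receipt to the memo either.
So the relative order of the memo and the receipt is not fixed by the given facts.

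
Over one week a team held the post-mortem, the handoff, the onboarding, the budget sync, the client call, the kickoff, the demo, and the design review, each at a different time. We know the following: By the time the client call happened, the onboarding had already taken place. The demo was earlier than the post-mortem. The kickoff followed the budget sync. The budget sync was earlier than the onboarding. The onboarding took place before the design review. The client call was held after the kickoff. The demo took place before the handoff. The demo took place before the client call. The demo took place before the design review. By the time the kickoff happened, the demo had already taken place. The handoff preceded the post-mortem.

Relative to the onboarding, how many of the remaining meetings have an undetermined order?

4

Forced before the onboarding: the budget sync; forced after the onboarding: the client call and the design review.
That leaves the demo, the handoff, the kickoff, and the post-mortem with no forced order relative to the onboarding — 4.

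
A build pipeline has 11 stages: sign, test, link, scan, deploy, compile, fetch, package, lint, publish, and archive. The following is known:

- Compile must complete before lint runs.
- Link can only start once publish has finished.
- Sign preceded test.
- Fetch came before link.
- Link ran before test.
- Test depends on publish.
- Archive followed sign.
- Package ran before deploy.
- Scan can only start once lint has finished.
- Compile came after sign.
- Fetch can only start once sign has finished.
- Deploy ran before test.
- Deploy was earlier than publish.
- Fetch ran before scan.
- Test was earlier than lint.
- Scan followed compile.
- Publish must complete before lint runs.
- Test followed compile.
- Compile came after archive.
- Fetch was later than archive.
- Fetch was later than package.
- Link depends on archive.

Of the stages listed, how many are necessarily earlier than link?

Directly stated before link: archive, fetch, and publish.
Deploy reaches link via deploy → publish → link.
Package reaches link via package → fetch → link.
Sign reaches link via sign → archive → link.
No chain forces test (or any of the others) ahead of link.
That's archive, deploy, fetch, package, publish, and sign — 6 in all.

6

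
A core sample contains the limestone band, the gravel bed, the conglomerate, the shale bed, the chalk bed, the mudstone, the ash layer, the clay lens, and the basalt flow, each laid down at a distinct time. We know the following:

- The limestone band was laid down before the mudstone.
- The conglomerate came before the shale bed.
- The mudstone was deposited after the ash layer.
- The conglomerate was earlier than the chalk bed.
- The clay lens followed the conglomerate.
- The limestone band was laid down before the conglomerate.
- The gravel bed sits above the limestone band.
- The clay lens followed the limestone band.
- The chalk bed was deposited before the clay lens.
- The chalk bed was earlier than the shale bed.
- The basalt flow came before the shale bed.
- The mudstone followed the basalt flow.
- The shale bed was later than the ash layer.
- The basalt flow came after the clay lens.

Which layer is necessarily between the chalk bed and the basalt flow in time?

Tracing the constraints gives the chalk bed → the clay lens → the basalt flow, so the clay lens sits after the chalk bed and before the basalt flow.
No other layer is forced both after the chalk bed and before the basalt flow.

the clay lens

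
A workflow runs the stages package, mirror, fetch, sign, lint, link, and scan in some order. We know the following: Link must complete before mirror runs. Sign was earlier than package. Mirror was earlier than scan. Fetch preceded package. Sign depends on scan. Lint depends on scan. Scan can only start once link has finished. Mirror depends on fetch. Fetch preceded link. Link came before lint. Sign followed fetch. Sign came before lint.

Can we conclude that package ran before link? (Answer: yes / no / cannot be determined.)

Tracing the constraints gives link → scan → sign → package, so link must come before package.
That means package cannot be before link.

no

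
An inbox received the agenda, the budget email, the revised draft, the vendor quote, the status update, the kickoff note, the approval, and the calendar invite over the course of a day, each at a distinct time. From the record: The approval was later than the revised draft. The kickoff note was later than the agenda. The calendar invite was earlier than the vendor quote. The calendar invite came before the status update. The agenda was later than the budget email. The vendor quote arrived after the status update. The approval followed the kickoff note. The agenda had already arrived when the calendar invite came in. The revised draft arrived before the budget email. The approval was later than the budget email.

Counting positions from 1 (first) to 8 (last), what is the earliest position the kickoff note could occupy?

4

The agenda, the budget email, and the revised draft must all come before the kickoff note — 3 forced predecessors.
Nothing else is forced ahead of the kickoff note, so its earliest slot is position 3 + 1 = 4.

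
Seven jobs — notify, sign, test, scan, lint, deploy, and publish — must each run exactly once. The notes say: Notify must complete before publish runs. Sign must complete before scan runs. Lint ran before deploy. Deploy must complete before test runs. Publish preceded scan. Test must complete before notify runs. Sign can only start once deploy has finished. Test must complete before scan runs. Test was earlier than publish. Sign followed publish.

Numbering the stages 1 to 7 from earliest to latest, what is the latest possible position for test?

3

Test must come before notify, publish, scan, and sign — 4 stages forced after it.
Everything else can be placed before test in some valid order, so test can sit as late as position 7 − 4 = 3.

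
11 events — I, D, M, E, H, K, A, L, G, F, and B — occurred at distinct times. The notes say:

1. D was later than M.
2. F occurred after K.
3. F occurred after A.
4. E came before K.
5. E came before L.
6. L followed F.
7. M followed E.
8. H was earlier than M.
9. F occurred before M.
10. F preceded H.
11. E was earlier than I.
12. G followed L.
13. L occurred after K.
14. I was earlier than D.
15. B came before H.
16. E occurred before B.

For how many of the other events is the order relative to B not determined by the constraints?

6

Forced before B: E; forced after B: D, H, and M.
That leaves A, F, G, I, K, and L with no forced order relative to B — 6.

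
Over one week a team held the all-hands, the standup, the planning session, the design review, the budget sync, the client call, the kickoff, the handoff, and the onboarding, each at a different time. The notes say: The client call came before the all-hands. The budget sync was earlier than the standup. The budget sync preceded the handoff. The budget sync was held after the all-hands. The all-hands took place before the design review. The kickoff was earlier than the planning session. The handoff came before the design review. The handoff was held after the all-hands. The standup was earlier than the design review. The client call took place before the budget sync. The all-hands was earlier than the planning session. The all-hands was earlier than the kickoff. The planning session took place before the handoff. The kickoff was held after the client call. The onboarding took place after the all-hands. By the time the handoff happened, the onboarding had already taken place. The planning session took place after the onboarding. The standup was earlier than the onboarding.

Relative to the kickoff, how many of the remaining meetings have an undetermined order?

Forced before the kickoff: the all-hands and the client call; forced after the kickoff: the design review, the handoff, and the planning session.
That leaves the budget sync, the onboarding, and the standup with no forced order relative to the kickoff — 3.

3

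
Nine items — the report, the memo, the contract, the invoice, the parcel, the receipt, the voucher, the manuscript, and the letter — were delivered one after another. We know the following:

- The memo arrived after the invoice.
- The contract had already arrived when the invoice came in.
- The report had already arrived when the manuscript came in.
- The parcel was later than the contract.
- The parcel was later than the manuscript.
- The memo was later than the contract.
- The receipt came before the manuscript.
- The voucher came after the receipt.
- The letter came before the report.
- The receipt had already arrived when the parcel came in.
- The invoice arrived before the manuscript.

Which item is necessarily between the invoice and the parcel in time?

Tracing the constraints gives the invoice → the manuscript → the parcel, so the manuscript sits after the invoice and before the parcel.
No other item is forced both after the invoice and before the parcel.

the manuscript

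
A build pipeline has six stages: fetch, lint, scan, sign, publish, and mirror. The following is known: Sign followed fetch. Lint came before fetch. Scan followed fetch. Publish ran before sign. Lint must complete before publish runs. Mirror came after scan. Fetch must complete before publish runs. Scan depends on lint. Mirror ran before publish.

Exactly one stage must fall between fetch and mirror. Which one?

Tracing the constraints gives fetch → scan → mirror, so scan sits after fetch and before mirror.
No other stage is forced both after fetch and before mirror.

scan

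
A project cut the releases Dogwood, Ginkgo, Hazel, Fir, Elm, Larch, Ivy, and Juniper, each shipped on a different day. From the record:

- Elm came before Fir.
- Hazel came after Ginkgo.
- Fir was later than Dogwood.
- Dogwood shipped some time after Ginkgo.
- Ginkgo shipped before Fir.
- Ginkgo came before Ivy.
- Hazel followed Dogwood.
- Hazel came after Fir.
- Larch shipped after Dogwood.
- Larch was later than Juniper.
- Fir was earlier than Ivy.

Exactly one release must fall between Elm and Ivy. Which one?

Fir

Tracing the constraints gives Elm → Fir → Ivy, so Fir sits after Elm and before Ivy.
No other release is forced both after Elm and before Ivy.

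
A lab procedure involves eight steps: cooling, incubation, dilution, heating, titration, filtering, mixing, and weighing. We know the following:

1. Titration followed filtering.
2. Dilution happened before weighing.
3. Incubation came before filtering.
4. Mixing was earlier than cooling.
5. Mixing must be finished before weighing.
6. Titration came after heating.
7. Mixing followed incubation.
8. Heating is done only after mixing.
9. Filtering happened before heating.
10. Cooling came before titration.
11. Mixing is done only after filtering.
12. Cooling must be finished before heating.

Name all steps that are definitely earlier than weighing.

dilution, filtering, incubation, mixing

Directly stated before weighing: dilution and mixing.
Filtering reaches weighing via filtering → mixing → weighing.
Incubation reaches weighing via incubation → mixing → weighing.
No chain forces titration (or any of the others) ahead of weighing.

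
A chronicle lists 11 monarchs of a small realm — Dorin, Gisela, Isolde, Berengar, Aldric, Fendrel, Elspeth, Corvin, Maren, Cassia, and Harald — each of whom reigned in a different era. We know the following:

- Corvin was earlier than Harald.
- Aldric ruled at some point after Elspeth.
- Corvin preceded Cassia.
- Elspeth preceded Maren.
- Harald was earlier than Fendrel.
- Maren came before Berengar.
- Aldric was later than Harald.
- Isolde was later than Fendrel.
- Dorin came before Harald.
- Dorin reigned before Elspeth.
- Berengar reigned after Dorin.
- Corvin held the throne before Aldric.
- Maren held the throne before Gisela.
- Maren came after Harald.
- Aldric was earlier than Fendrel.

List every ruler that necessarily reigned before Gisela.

Corvin, Dorin, Elspeth, Harald, Maren

Directly stated before Gisela: Maren.
Corvin reaches Gisela via Corvin → Harald → Maren → Gisela.
Dorin reaches Gisela via Dorin → Harald → Maren → Gisela.
Elspeth reaches Gisela via Elspeth → Maren → Gisela.
Likewise Harald reaches Gisela by chaining the stated constraints.
No chain forces Isolde (or any of the others) ahead of Gisela.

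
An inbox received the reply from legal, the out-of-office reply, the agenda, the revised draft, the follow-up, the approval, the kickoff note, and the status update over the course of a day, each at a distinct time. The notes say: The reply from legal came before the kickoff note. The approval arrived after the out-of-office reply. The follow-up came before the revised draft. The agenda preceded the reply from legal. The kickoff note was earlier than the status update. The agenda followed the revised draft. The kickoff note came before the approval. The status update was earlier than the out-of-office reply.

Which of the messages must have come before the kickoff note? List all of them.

Directly stated before the kickoff note: the reply from legal.
The agenda reaches the kickoff note via the agenda → the reply from legal → the kickoff note.
The follow-up reaches the kickoff note via the follow-up → the revised draft → the agenda → the reply from legal → the kickoff note.
The revised draft reaches the kickoff note via the revised draft → the agenda → the reply from legal → the kickoff note.
No chain forces the out-of-office reply (or any of the others) ahead of the kickoff note.

the agenda, the follow-up, the reply from legal, the revised draft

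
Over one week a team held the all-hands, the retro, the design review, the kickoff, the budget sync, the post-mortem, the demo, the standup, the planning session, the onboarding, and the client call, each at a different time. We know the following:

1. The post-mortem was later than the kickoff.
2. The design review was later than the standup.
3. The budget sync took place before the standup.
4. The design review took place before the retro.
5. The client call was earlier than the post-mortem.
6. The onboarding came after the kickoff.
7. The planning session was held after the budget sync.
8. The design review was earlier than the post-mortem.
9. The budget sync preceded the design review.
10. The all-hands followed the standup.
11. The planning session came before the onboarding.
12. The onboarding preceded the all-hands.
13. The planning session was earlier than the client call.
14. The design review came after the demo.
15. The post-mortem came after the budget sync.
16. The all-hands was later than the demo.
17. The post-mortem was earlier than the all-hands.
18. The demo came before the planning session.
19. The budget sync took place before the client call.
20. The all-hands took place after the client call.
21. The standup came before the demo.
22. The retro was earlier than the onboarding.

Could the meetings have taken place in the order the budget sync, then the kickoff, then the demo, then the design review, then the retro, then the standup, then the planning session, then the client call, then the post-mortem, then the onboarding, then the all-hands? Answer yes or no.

The constraints require the standup before the demo, but in the proposed sequence the demo appears ahead of the standup. That one violation is enough.

no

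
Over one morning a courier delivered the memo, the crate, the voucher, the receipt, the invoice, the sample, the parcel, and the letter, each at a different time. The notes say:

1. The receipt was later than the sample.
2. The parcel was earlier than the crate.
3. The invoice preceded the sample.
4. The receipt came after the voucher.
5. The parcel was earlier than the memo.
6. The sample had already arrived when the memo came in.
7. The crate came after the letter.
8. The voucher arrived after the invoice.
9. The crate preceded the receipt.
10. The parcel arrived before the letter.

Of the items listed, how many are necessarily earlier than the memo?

Directly stated before the memo: the parcel and the sample.
The invoice reaches the memo via the invoice → the sample → the memo.
No chain forces the letter (or any of the others) ahead of the memo.
That's the invoice, the parcel, and the sample — 3 in all.

3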